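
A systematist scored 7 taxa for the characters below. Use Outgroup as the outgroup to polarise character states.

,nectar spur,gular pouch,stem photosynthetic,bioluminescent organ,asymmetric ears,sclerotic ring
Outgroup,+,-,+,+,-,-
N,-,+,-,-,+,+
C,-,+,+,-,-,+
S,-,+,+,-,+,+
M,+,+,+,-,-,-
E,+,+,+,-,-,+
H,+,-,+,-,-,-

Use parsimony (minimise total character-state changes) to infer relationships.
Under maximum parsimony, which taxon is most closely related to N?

S

Character polarity is set by the outgroup: the derived state is whichever differs from the outgroup's state, so for nectar spur, stem photosynthetic, bioluminescent organ the derived state is '-', and for the remaining characters it is '+'.
Only C, N, and S show the derived state '-' for nectar spur, supporting them as a clade.
gular pouch (derived state '+') is shared by C, E, M, N, and S — a synapomorphy uniting that clade.
stem photosynthetic: derived state '-' in N only — an autapomorphy, so it tells us nothing about relationships among taxa.
All ingroup taxa share the derived state '-' for bioluminescent organ; it defines the ingroup but does not resolve relationships within it.
Only N and S show the derived state '+' for asymmetric ears, supporting them as a clade.
Only C, E, N, and S show the derived state '+' for sclerotic ring, supporting them as a clade.
Most parsimonious ingroup topology: (((((N,S),C),E),M),H).
N and S form a cherry on this tree, so they are sister taxa.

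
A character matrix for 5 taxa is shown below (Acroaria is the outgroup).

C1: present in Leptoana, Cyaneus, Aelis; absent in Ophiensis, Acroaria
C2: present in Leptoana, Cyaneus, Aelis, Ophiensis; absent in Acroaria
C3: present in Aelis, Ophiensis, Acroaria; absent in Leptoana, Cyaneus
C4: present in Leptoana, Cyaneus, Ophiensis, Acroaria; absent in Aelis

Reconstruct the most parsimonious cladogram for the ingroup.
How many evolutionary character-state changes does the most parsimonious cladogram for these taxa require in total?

4

Character polarity is set by the outgroup: the derived state is whichever differs from the outgroup's state, so for C3, C4 the derived state is 'absent', and for the remaining characters it is 'present'.
C1 (derived state 'present') is shared by Aelis, Cyaneus, and Leptoana — a synapomorphy uniting that clade.
C2 (derived state 'present') is shared by all ingroup taxa — unites the whole ingroup.
Only Cyaneus and Leptoana show the derived state 'absent' for C3, supporting them as a clade.
C4: derived state 'absent' in Aelis only — an autapomorphy, so it tells us nothing about relationships among taxa.
Most parsimonious ingroup topology: (((Leptoana,Cyaneus),Aelis),Ophiensis).
Changes per character on this tree: C1: 1; C2: 1; C3: 1; C4: 1.
Total = 4.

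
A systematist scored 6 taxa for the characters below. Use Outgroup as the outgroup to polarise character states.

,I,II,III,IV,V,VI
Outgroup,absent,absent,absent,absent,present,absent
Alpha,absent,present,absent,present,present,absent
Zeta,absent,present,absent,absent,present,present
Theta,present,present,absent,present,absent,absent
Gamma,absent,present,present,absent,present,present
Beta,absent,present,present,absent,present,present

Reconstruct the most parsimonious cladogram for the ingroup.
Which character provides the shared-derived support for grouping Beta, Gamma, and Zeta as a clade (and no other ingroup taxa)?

Character polarity is set by the outgroup: the derived state is whichever differs from the outgroup's state, so for V the derived state is 'absent', and for the remaining characters it is 'present'.
I (derived state 'present') is unique to Theta (autapomorphy; uninformative for grouping).
II (derived state 'present') is shared by all ingroup taxa — unites the whole ingroup.
III (derived state 'present') is shared by Beta and Gamma — a synapomorphy uniting that clade.
IV: derived state 'present' in Alpha and Theta only — synapomorphy for {Alpha, Theta}.
V (derived state 'absent') is unique to Theta (autapomorphy; uninformative for grouping).
Only Beta, Gamma, and Zeta show the derived state 'present' for VI, supporting them as a clade.
Most parsimonious ingroup topology: ((Alpha,Theta),(Zeta,(Gamma,Beta))).
The clade {Beta, Gamma, Zeta} is supported by VI: its derived state 'present' occurs in exactly those taxa and in no other taxon (including the outgroup).

VI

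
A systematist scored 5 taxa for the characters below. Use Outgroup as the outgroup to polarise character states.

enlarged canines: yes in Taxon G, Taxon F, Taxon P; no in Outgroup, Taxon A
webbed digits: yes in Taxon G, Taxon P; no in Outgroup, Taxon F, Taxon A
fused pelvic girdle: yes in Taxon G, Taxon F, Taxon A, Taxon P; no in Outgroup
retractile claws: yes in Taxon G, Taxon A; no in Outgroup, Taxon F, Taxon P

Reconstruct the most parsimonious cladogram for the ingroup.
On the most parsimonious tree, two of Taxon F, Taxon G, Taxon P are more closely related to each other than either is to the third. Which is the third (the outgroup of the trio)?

The outgroup has state 'no' for every character, so 'yes' is the derived state throughout.
enlarged canines (derived state 'yes') is shared by Taxon F, Taxon G, and Taxon P — a synapomorphy uniting that clade.
webbed digits (derived state 'yes') is shared by Taxon G and Taxon P — a synapomorphy uniting that clade.
fused pelvic girdle (derived state 'yes') is shared by all ingroup taxa — unites the whole ingroup.
retractile claws (state 'yes') occurs in Taxon A and Taxon G but conflicts with the nesting implied by the other characters — most parsimoniously interpreted as homoplasy.
Most parsimonious ingroup topology: (((Taxon G,Taxon P),Taxon F),Taxon A).
Taxon P and Taxon G share a more recent common ancestor with each other than either does with Taxon F, so Taxon F is the least closely related of the three.

Taxon F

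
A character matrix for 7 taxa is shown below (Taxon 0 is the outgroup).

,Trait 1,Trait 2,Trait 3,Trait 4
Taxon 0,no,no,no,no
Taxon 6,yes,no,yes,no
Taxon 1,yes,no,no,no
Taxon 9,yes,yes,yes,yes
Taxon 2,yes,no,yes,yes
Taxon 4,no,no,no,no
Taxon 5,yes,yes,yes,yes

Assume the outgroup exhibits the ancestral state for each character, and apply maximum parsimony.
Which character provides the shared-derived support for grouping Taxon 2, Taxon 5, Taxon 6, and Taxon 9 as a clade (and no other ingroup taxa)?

The outgroup has state 'no' for every character, so 'yes' is the derived state throughout.
Only Taxon 1, Taxon 2, Taxon 5, Taxon 6, and Taxon 9 show the derived state 'yes' for Trait 1, supporting them as a clade.
Trait 2 (derived state 'yes') is shared by Taxon 5 and Taxon 9 — a synapomorphy uniting that clade.
Trait 3 (derived state 'yes') is shared by Taxon 2, Taxon 5, Taxon 6, and Taxon 9 — a synapomorphy uniting that clade.
Only Taxon 2, Taxon 5, and Taxon 9 show the derived state 'yes' for Trait 4, supporting them as a clade.
Most parsimonious ingroup topology: (((Taxon 6,((Taxon 9,Taxon 5),Taxon 2)),Taxon 1),Taxon 4).
The clade {Taxon 2, Taxon 5, Taxon 6, Taxon 9} is supported by Trait 3: its derived state 'yes' occurs in exactly those taxa and in no other taxon (including the outgroup).

Trait 3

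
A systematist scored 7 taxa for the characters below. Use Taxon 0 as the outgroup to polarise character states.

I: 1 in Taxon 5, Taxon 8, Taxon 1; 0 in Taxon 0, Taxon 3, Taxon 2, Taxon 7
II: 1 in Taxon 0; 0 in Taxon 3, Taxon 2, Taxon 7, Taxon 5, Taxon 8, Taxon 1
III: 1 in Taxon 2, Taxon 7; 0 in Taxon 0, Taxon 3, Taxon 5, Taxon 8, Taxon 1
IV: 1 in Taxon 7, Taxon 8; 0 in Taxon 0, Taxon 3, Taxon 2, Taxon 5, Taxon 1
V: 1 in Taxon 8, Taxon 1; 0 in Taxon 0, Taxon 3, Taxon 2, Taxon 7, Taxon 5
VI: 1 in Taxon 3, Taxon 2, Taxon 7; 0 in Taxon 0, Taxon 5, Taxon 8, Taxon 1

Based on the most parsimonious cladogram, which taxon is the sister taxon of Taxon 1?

Taxon 8

Character polarity is set by the outgroup: the derived state is whichever differs from the outgroup's state, so for II the derived state is '0', and for the remaining characters it is '1'.
Only Taxon 1, Taxon 5, and Taxon 8 show the derived state '1' for I, supporting them as a clade.
II (derived state '0') is shared by all ingroup taxa — unites the whole ingroup.
Only Taxon 2 and Taxon 7 show the derived state '1' for III, supporting them as a clade.
IV (state '1') occurs in Taxon 7 and Taxon 8 but conflicts with the nesting implied by the other characters — most parsimoniously interpreted as homoplasy.
Only Taxon 1 and Taxon 8 show the derived state '1' for V, supporting them as a clade.
VI: derived state '1' in Taxon 2, Taxon 3, and Taxon 7 only — synapomorphy for {Taxon 2, Taxon 3, Taxon 7}.
Most parsimonious ingroup topology: ((Taxon 3,(Taxon 2,Taxon 7)),(Taxon 5,(Taxon 8,Taxon 1))).
Taxon 1 and Taxon 8 form a cherry on this tree, so they are sister taxa.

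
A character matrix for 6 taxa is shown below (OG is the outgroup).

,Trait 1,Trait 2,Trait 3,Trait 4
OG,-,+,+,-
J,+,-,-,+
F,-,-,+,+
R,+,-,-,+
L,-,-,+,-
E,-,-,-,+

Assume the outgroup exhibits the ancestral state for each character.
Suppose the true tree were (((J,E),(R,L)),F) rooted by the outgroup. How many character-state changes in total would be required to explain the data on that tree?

7

Map each character onto (((J,E),(R,L)),F) (rooted by OG) and count the minimum state changes it requires (Fitch parsimony):
Trait 1: 2; Trait 2: 1; Trait 3: 2; Trait 4: 2.
Total tree length = 7.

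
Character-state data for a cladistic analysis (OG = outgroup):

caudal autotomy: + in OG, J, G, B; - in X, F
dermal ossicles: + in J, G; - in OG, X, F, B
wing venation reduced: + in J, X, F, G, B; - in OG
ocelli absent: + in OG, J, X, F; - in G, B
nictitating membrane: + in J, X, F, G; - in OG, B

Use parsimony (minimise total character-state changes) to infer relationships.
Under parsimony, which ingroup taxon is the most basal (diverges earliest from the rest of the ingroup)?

Character polarity is set by the outgroup: the derived state is whichever differs from the outgroup's state, so for caudal autotomy, ocelli absent the derived state is '-', and for the remaining characters it is '+'.
Only F and X show the derived state '-' for caudal autotomy, supporting them as a clade.
dermal ossicles: derived state '+' in G and J only — synapomorphy for {G, J}.
wing venation reduced (derived state '+') is shared by all ingroup taxa — unites the whole ingroup.
ocelli absent groups B and G, which is incompatible with the clades supported by the remaining characters; treating it as convergent (homoplasy) costs fewer steps than any alternative tree.
nictitating membrane (derived state '+') is shared by F, G, J, and X — a synapomorphy uniting that clade.
Most parsimonious ingroup topology: (((J,G),(X,F)),B).
B is sister to the clade containing all other ingroup taxa, so it is the earliest-diverging (most basal) ingroup lineage.

B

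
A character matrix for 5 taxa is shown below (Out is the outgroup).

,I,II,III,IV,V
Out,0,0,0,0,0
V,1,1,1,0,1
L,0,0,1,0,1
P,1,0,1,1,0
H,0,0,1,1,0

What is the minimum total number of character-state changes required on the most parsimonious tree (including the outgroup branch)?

The outgroup has state '0' for every character, so '1' is the derived state throughout.
I (state '1') occurs in P and V but conflicts with the nesting implied by the other characters — most parsimoniously interpreted as homoplasy.
II: derived state '1' in V only — an autapomorphy, so it tells us nothing about relationships among taxa.
III (derived state '1') is shared by all ingroup taxa — unites the whole ingroup.
IV (derived state '1') is shared by H and P — a synapomorphy uniting that clade.
Only L and V show the derived state '1' for V, supporting them as a clade.
Most parsimonious ingroup topology: ((V,L),(P,H)).
Changes per character on this tree: I: 2; II: 1; III: 1; IV: 1; V: 1.
Total = 6.

6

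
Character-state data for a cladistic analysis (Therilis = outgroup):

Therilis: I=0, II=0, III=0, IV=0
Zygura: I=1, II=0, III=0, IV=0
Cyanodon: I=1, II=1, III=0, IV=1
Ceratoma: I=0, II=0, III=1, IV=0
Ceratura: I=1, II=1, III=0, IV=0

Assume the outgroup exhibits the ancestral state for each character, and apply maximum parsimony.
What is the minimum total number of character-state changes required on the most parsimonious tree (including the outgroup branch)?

4

The outgroup has state '0' for every character, so '1' is the derived state throughout.
Only Ceratura, Cyanodon, and Zygura show the derived state '1' for I, supporting them as a clade.
II: derived state '1' in Ceratura and Cyanodon only — synapomorphy for {Ceratura, Cyanodon}.
III (derived state '1') is unique to Ceratoma (autapomorphy; uninformative for grouping).
IV (derived state '1') is unique to Cyanodon (autapomorphy; uninformative for grouping).
Most parsimonious ingroup topology: ((Zygura,(Cyanodon,Ceratura)),Ceratoma).
Changes per character on this tree: I: 1; II: 1; III: 1; IV: 1.
Total = 4.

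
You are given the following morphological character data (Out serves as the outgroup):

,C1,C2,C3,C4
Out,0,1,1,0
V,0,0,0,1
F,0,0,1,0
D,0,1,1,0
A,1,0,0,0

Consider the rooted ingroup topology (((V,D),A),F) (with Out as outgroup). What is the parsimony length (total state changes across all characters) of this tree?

6

Map each character onto (((V,D),A),F) (rooted by Out) and count the minimum state changes it requires (Fitch parsimony):
C1: 1; C2: 2; C3: 2; C4: 1.
Total tree length = 6.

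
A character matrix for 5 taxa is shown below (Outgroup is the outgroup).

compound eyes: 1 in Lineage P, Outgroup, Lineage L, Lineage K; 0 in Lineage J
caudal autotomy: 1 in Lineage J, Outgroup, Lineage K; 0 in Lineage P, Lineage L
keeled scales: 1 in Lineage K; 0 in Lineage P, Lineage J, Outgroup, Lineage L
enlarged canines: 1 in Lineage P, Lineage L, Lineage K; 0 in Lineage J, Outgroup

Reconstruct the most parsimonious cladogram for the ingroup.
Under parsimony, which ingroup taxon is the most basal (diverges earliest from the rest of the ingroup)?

Character polarity is set by the outgroup: the derived state is whichever differs from the outgroup's state, so for compound eyes, caudal autotomy the derived state is '0', and for the remaining characters it is '1'.
compound eyes: derived state '0' in Lineage J only — an autapomorphy, so it tells us nothing about relationships among taxa.
caudal autotomy: derived state '0' in Lineage L and Lineage P only — synapomorphy for {Lineage L, Lineage P}.
keeled scales (derived state '1') is unique to Lineage K (autapomorphy; uninformative for grouping).
enlarged canines: derived state '1' in Lineage K, Lineage L, and Lineage P only — synapomorphy for {Lineage K, Lineage L, Lineage P}.
Most parsimonious ingroup topology: (((Lineage P,Lineage L),Lineage K),Lineage J).
Lineage J is sister to the clade containing all other ingroup taxa, so it is the earliest-diverging (most basal) ingroup lineage.

Lineage J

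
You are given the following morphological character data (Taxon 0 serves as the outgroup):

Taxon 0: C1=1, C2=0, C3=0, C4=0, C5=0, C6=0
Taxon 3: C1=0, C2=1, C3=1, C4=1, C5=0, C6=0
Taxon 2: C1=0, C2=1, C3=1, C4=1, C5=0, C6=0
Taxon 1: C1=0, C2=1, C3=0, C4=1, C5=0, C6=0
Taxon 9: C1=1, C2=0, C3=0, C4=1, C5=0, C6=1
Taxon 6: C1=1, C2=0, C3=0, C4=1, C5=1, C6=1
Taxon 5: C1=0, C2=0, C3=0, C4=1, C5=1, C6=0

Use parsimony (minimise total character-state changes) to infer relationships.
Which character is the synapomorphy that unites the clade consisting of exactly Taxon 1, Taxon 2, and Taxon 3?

Character polarity is set by the outgroup: the derived state is whichever differs from the outgroup's state, so for C1 the derived state is '0', and for the remaining characters it is '1'.
C1: derived state '0' in Taxon 1, Taxon 2, Taxon 3, and Taxon 5 only — synapomorphy for {Taxon 1, Taxon 2, Taxon 3, Taxon 5}.
Only Taxon 1, Taxon 2, and Taxon 3 show the derived state '1' for C2, supporting them as a clade.
C3: derived state '1' in Taxon 2 and Taxon 3 only — synapomorphy for {Taxon 2, Taxon 3}.
All ingroup taxa share the derived state '1' for C4; it defines the ingroup but does not resolve relationships within it.
C5 groups Taxon 5 and Taxon 6, which is incompatible with the clades supported by the remaining characters; treating it as convergent (homoplasy) costs fewer steps than any alternative tree.
Only Taxon 6 and Taxon 9 show the derived state '1' for C6, supporting them as a clade.
Most parsimonious ingroup topology: ((((Taxon 3,Taxon 2),Taxon 1),Taxon 5),(Taxon 9,Taxon 6)).
The clade {Taxon 1, Taxon 2, Taxon 3} is supported by C2: its derived state '1' occurs in exactly those taxa and in no other taxon (including the outgroup).

C2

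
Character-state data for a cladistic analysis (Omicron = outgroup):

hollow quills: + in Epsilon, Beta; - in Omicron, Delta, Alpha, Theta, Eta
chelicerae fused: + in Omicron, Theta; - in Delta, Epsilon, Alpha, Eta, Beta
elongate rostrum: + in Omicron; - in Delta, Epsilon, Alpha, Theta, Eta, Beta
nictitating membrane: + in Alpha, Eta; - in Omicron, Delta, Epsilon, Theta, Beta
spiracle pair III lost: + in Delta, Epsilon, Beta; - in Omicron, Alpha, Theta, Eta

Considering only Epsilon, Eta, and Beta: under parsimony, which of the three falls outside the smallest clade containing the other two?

Eta

Character polarity is set by the outgroup: the derived state is whichever differs from the outgroup's state, so for chelicerae fused, elongate rostrum the derived state is '-', and for the remaining characters it is '+'.
hollow quills: derived state '+' in Beta and Epsilon only — synapomorphy for {Beta, Epsilon}.
chelicerae fused (derived state '-') is shared by Alpha, Beta, Delta, Epsilon, and Eta — a synapomorphy uniting that clade.
All ingroup taxa share the derived state '-' for elongate rostrum; it defines the ingroup but does not resolve relationships within it.
nictitating membrane: derived state '+' in Alpha and Eta only — synapomorphy for {Alpha, Eta}.
Only Beta, Delta, and Epsilon show the derived state '+' for spiracle pair III lost, supporting them as a clade.
Most parsimonious ingroup topology: (((Delta,(Epsilon,Beta)),(Alpha,Eta)),Theta).
Epsilon and Beta share a more recent common ancestor with each other than either does with Eta, so Eta is the least closely related of the three.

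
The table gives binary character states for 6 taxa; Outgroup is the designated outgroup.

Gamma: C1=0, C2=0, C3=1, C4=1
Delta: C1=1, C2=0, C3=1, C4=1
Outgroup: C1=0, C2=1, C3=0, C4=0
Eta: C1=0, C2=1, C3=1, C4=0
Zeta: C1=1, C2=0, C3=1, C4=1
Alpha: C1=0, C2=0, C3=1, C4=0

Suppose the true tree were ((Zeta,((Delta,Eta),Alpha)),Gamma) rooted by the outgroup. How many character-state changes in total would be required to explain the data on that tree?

8

Map each character onto ((Zeta,((Delta,Eta),Alpha)),Gamma) (rooted by Outgroup) and count the minimum state changes it requires (Fitch parsimony):
C1: 2; C2: 2; C3: 1; C4: 3.
Total tree length = 8.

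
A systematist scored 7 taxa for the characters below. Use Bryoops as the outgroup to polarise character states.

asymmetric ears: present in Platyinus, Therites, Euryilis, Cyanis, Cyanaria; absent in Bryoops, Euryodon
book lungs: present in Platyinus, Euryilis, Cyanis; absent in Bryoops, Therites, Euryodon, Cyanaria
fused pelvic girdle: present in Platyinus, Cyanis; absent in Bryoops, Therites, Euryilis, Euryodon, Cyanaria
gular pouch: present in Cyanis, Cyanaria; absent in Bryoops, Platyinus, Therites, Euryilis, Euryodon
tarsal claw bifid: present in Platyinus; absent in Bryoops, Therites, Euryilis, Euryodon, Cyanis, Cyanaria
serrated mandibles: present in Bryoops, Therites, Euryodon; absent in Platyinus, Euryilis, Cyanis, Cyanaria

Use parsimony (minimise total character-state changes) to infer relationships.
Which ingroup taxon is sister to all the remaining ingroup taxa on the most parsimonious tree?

Euryodon

Character polarity is set by the outgroup: the derived state is whichever differs from the outgroup's state, so for serrated mandibles the derived state is 'absent', and for the remaining characters it is 'present'.
Only Cyanaria, Cyanis, Euryilis, Platyinus, and Therites show the derived state 'present' for asymmetric ears, supporting them as a clade.
book lungs (derived state 'present') is shared by Cyanis, Euryilis, and Platyinus — a synapomorphy uniting that clade.
fused pelvic girdle (derived state 'present') is shared by Cyanis and Platyinus — a synapomorphy uniting that clade.
gular pouch groups Cyanaria and Cyanis, which is incompatible with the clades supported by the remaining characters; treating it as convergent (homoplasy) costs fewer steps than any alternative tree.
tarsal claw bifid: derived state 'present' in Platyinus only — an autapomorphy, so it tells us nothing about relationships among taxa.
Only Cyanaria, Cyanis, Euryilis, and Platyinus show the derived state 'absent' for serrated mandibles, supporting them as a clade.
Most parsimonious ingroup topology: (((((Platyinus,Cyanis),Euryilis),Cyanaria),Therites),Euryodon).
Euryodon is sister to the clade containing all other ingroup taxa, so it is the earliest-diverging (most basal) ingroup lineage.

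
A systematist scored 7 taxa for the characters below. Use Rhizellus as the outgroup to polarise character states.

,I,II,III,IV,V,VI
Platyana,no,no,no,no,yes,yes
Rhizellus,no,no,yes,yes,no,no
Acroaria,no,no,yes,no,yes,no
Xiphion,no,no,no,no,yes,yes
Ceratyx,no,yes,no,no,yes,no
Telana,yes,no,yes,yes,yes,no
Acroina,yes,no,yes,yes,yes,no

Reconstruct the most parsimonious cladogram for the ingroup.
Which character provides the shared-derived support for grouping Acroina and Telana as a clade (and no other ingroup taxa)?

I

Character polarity is set by the outgroup: the derived state is whichever differs from the outgroup's state, so for III, IV the derived state is 'no', and for the remaining characters it is 'yes'.
I (derived state 'yes') is shared by Acroina and Telana — a synapomorphy uniting that clade.
II (derived state 'yes') is unique to Ceratyx (autapomorphy; uninformative for grouping).
Only Ceratyx, Platyana, and Xiphion show the derived state 'no' for III, supporting them as a clade.
IV: derived state 'no' in Acroaria, Ceratyx, Platyana, and Xiphion only — synapomorphy for {Acroaria, Ceratyx, Platyana, Xiphion}.
All ingroup taxa share the derived state 'yes' for V; it defines the ingroup but does not resolve relationships within it.
VI (derived state 'yes') is shared by Platyana and Xiphion — a synapomorphy uniting that clade.
Most parsimonious ingroup topology: ((Acroaria,((Xiphion,Platyana),Ceratyx)),(Acroina,Telana)).
The clade {Acroina, Telana} is supported by I: its derived state 'yes' occurs in exactly those taxa and in no other taxon (including the outgroup).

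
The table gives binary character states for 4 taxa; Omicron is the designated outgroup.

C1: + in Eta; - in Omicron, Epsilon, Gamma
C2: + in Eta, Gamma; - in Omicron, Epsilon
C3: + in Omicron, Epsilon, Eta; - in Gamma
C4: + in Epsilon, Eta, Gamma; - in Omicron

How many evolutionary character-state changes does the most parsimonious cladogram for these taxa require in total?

4

Character polarity is set by the outgroup: the derived state is whichever differs from the outgroup's state, so for C3 the derived state is '-', and for the remaining characters it is '+'.
C1 (derived state '+') is unique to Eta (autapomorphy; uninformative for grouping).
C2: derived state '+' in Eta and Gamma only — synapomorphy for {Eta, Gamma}.
C3: derived state '-' in Gamma only — an autapomorphy, so it tells us nothing about relationships among taxa.
All ingroup taxa share the derived state '+' for C4; it defines the ingroup but does not resolve relationships within it.
Most parsimonious ingroup topology: (Epsilon,(Eta,Gamma)).
Changes per character on this tree: C1: 1; C2: 1; C3: 1; C4: 1.
Total = 4.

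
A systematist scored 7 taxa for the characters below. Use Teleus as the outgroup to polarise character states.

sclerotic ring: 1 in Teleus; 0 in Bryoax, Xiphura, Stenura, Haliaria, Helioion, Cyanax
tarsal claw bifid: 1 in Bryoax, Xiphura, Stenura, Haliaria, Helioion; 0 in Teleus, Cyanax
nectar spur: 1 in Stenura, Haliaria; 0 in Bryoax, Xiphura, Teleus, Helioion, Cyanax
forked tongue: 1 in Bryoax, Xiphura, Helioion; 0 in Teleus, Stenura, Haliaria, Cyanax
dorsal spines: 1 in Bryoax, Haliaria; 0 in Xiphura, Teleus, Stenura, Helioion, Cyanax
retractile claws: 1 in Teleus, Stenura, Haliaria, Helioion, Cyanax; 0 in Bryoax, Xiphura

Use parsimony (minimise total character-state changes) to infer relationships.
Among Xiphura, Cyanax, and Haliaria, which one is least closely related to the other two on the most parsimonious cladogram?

Character polarity is set by the outgroup: the derived state is whichever differs from the outgroup's state, so for sclerotic ring, retractile claws the derived state is '0', and for the remaining characters it is '1'.
sclerotic ring (derived state '0') is shared by all ingroup taxa — unites the whole ingroup.
tarsal claw bifid (derived state '1') is shared by Bryoax, Haliaria, Helioion, Stenura, and Xiphura — a synapomorphy uniting that clade.
nectar spur: derived state '1' in Haliaria and Stenura only — synapomorphy for {Haliaria, Stenura}.
forked tongue: derived state '1' in Bryoax, Helioion, and Xiphura only — synapomorphy for {Bryoax, Helioion, Xiphura}.
dorsal spines (state '1') occurs in Bryoax and Haliaria but conflicts with the nesting implied by the other characters — most parsimoniously interpreted as homoplasy.
Only Bryoax and Xiphura show the derived state '0' for retractile claws, supporting them as a clade.
Most parsimonious ingroup topology: (Cyanax,((Stenura,Haliaria),((Xiphura,Bryoax),Helioion))).
Haliaria and Xiphura share a more recent common ancestor with each other than either does with Cyanax, so Cyanax is the least closely related of the three.

Cyanax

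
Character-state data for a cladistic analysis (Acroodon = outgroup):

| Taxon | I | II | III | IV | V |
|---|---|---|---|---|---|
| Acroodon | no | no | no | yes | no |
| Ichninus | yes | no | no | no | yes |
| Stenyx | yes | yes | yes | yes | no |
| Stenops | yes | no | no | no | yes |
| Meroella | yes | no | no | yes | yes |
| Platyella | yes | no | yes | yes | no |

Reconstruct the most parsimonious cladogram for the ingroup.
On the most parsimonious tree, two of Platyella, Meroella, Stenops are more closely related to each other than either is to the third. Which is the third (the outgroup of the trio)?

Platyella

Character polarity is set by the outgroup: the derived state is whichever differs from the outgroup's state, so for IV the derived state is 'no', and for the remaining characters it is 'yes'.
All ingroup taxa share the derived state 'yes' for I; it defines the ingroup but does not resolve relationships within it.
II (derived state 'yes') is unique to Stenyx (autapomorphy; uninformative for grouping).
Only Platyella and Stenyx show the derived state 'yes' for III, supporting them as a clade.
IV (derived state 'no') is shared by Ichninus and Stenops — a synapomorphy uniting that clade.
V (derived state 'yes') is shared by Ichninus, Meroella, and Stenops — a synapomorphy uniting that clade.
Most parsimonious ingroup topology: (((Ichninus,Stenops),Meroella),(Stenyx,Platyella)).
Stenops and Meroella share a more recent common ancestor with each other than either does with Platyella, so Platyella is the least closely related of the three.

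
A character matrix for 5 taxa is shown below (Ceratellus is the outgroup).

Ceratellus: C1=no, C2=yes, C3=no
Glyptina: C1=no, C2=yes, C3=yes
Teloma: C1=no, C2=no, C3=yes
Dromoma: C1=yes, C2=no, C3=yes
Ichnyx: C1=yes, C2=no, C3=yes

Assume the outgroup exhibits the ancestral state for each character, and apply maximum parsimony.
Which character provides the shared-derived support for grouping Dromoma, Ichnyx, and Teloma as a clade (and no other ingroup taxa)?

Character polarity is set by the outgroup: the derived state is whichever differs from the outgroup's state, so for C2 the derived state is 'no', and for the remaining characters it is 'yes'.
C1 (derived state 'yes') is shared by Dromoma and Ichnyx — a synapomorphy uniting that clade.
C2 (derived state 'no') is shared by Dromoma, Ichnyx, and Teloma — a synapomorphy uniting that clade.
C3 (derived state 'yes') is shared by all ingroup taxa — unites the whole ingroup.
Most parsimonious ingroup topology: (Glyptina,(Teloma,(Dromoma,Ichnyx))).
The clade {Dromoma, Ichnyx, Teloma} is supported by C2: its derived state 'no' occurs in exactly those taxa and in no other taxon (including the outgroup).

C2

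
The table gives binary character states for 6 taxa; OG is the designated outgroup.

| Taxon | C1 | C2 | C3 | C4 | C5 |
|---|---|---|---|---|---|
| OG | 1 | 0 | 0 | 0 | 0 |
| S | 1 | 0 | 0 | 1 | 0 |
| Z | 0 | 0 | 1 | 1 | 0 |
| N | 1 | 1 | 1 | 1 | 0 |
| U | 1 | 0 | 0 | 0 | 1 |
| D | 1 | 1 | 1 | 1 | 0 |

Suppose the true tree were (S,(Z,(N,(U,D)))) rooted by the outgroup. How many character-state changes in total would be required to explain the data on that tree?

8

Map each character onto (S,(Z,(N,(U,D)))) (rooted by OG) and count the minimum state changes it requires (Fitch parsimony):
C1: 1; C2: 2; C3: 2; C4: 2; C5: 1.
Total tree length = 8.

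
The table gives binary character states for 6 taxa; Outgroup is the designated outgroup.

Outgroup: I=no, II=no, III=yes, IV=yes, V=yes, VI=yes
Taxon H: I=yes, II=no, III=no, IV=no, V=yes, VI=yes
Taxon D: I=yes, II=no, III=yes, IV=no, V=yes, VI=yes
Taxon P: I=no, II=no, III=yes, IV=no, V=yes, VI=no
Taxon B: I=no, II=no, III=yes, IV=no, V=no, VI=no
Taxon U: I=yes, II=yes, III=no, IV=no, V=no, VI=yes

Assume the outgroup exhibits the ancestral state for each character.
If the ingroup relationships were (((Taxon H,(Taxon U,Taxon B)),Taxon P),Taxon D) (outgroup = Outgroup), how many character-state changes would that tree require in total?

10

Map each character onto (((Taxon H,(Taxon U,Taxon B)),Taxon P),Taxon D) (rooted by Outgroup) and count the minimum state changes it requires (Fitch parsimony):
I: 3; II: 1; III: 2; IV: 1; V: 1; VI: 2.
Total tree length = 10.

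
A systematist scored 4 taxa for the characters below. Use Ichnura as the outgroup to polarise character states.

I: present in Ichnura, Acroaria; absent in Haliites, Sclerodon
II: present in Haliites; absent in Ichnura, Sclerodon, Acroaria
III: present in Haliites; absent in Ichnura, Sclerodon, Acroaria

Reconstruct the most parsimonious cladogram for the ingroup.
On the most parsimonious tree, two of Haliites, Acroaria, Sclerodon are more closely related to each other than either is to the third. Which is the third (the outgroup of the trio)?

Acroaria

Character polarity is set by the outgroup: the derived state is whichever differs from the outgroup's state, so for I the derived state is 'absent', and for the remaining characters it is 'present'.
I (derived state 'absent') is shared by Haliites and Sclerodon — a synapomorphy uniting that clade.
II (derived state 'present') is unique to Haliites (autapomorphy; uninformative for grouping).
III: derived state 'present' in Haliites only — an autapomorphy, so it tells us nothing about relationships among taxa.
Most parsimonious ingroup topology: ((Haliites,Sclerodon),Acroaria).
Sclerodon and Haliites share a more recent common ancestor with each other than either does with Acroaria, so Acroaria is the least closely related of the three.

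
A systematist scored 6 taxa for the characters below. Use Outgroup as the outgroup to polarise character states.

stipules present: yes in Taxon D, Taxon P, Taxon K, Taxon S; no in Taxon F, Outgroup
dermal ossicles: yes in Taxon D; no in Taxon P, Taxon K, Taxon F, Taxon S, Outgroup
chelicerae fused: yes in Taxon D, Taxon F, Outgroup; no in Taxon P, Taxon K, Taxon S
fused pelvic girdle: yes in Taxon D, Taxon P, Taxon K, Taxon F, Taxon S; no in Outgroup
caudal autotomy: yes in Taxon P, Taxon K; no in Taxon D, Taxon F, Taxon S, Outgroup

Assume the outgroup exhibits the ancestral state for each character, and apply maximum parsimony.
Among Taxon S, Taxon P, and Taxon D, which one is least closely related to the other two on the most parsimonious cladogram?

Character polarity is set by the outgroup: the derived state is whichever differs from the outgroup's state, so for chelicerae fused the derived state is 'no', and for the remaining characters it is 'yes'.
Only Taxon D, Taxon K, Taxon P, and Taxon S show the derived state 'yes' for stipules present, supporting them as a clade.
dermal ossicles: derived state 'yes' in Taxon D only — an autapomorphy, so it tells us nothing about relationships among taxa.
chelicerae fused (derived state 'no') is shared by Taxon K, Taxon P, and Taxon S — a synapomorphy uniting that clade.
fused pelvic girdle (derived state 'yes') is shared by all ingroup taxa — unites the whole ingroup.
caudal autotomy: derived state 'yes' in Taxon K and Taxon P only — synapomorphy for {Taxon K, Taxon P}.
Most parsimonious ingroup topology: ((Taxon D,((Taxon K,Taxon P),Taxon S)),Taxon F).
Taxon P and Taxon S share a more recent common ancestor with each other than either does with Taxon D, so Taxon D is the least closely related of the three.

Taxon D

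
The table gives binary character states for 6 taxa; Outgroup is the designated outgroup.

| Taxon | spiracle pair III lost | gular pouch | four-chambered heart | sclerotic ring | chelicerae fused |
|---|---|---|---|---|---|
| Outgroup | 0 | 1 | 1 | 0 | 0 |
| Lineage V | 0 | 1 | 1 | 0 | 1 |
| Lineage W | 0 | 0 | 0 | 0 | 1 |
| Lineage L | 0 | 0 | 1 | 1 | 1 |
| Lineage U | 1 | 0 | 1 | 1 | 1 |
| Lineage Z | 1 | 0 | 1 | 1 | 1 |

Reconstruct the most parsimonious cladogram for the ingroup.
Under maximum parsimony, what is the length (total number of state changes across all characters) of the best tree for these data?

5

Character polarity is set by the outgroup: the derived state is whichever differs from the outgroup's state, so for gular pouch, four-chambered heart the derived state is '0', and for the remaining characters it is '1'.
spiracle pair III lost (derived state '1') is shared by Lineage U and Lineage Z — a synapomorphy uniting that clade.
gular pouch: derived state '0' in Lineage L, Lineage U, Lineage W, and Lineage Z only — synapomorphy for {Lineage L, Lineage U, Lineage W, Lineage Z}.
four-chambered heart: derived state '0' in Lineage W only — an autapomorphy, so it tells us nothing about relationships among taxa.
Only Lineage L, Lineage U, and Lineage Z show the derived state '1' for sclerotic ring, supporting them as a clade.
All ingroup taxa share the derived state '1' for chelicerae fused; it defines the ingroup but does not resolve relationships within it.
Most parsimonious ingroup topology: (Lineage V,(Lineage W,(Lineage L,(Lineage U,Lineage Z)))).
Changes per character on this tree: spiracle pair III lost: 1; gular pouch: 1; four-chambered heart: 1; sclerotic ring: 1; chelicerae fused: 1.
Total = 5.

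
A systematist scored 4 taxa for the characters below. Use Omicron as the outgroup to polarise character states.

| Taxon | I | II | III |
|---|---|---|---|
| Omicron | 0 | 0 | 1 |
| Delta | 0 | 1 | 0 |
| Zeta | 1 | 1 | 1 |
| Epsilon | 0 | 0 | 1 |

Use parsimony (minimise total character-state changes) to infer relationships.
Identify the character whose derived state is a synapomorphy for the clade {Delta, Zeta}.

Character polarity is set by the outgroup: the derived state is whichever differs from the outgroup's state, so for III the derived state is '0', and for the remaining characters it is '1'.
I (derived state '1') is unique to Zeta (autapomorphy; uninformative for grouping).
II (derived state '1') is shared by Delta and Zeta — a synapomorphy uniting that clade.
III: derived state '0' in Delta only — an autapomorphy, so it tells us nothing about relationships among taxa.
Most parsimonious ingroup topology: ((Delta,Zeta),Epsilon).
The clade {Delta, Zeta} is supported by II: its derived state '1' occurs in exactly those taxa and in no other taxon (including the outgroup).

II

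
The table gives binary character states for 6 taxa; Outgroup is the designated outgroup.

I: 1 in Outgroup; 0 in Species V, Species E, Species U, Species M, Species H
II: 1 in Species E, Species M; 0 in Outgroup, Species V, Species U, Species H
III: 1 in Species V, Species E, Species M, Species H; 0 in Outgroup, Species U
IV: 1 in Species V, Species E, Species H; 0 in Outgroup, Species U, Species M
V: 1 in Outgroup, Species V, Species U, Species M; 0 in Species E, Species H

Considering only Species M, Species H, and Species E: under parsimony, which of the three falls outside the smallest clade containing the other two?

Character polarity is set by the outgroup: the derived state is whichever differs from the outgroup's state, so for I, V the derived state is '0', and for the remaining characters it is '1'.
I (derived state '0') is shared by all ingroup taxa — unites the whole ingroup.
II (state '1') occurs in Species E and Species M but conflicts with the nesting implied by the other characters — most parsimoniously interpreted as homoplasy.
Only Species E, Species H, Species M, and Species V show the derived state '1' for III, supporting them as a clade.
IV: derived state '1' in Species E, Species H, and Species V only — synapomorphy for {Species E, Species H, Species V}.
V: derived state '0' in Species E and Species H only — synapomorphy for {Species E, Species H}.
Most parsimonious ingroup topology: (((Species V,(Species E,Species H)),Species M),Species U).
Species E and Species H share a more recent common ancestor with each other than either does with Species M, so Species M is the least closely related of the three.

Species M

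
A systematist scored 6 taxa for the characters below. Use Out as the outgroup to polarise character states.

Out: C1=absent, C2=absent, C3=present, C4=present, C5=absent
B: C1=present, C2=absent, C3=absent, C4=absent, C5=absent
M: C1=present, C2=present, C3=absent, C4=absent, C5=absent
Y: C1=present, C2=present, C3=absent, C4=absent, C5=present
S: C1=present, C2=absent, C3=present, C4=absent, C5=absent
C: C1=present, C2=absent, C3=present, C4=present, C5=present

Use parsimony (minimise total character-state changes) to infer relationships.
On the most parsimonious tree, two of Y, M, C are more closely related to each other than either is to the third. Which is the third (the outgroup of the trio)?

C

Character polarity is set by the outgroup: the derived state is whichever differs from the outgroup's state, so for C3, C4 the derived state is 'absent', and for the remaining characters it is 'present'.
All ingroup taxa share the derived state 'present' for C1; it defines the ingroup but does not resolve relationships within it.
C2: derived state 'present' in M and Y only — synapomorphy for {M, Y}.
Only B, M, and Y show the derived state 'absent' for C3, supporting them as a clade.
C4: derived state 'absent' in B, M, S, and Y only — synapomorphy for {B, M, S, Y}.
C5 groups C and Y, which is incompatible with the clades supported by the remaining characters; treating it as convergent (homoplasy) costs fewer steps than any alternative tree.
Most parsimonious ingroup topology: (((B,(M,Y)),S),C).
Y and M share a more recent common ancestor with each other than either does with C, so C is the least closely related of the three.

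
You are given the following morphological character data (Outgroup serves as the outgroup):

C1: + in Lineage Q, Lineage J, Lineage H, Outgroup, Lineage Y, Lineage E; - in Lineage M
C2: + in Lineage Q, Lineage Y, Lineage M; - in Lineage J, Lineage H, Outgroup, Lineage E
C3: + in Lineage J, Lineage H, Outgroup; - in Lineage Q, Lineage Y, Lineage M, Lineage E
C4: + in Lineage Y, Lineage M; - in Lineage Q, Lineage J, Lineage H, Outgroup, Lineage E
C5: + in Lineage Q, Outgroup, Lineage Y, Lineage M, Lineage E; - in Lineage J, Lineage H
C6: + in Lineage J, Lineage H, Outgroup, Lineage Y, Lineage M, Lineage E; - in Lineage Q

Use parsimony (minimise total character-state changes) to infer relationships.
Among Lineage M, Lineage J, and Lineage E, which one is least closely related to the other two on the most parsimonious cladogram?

Lineage J

Character polarity is set by the outgroup: the derived state is whichever differs from the outgroup's state, so for C1, C3, C5, C6 the derived state is '-', and for the remaining characters it is '+'.
C1 (derived state '-') is unique to Lineage M (autapomorphy; uninformative for grouping).
C2: derived state '+' in Lineage M, Lineage Q, and Lineage Y only — synapomorphy for {Lineage M, Lineage Q, Lineage Y}.
C3 (derived state '-') is shared by Lineage E, Lineage M, Lineage Q, and Lineage Y — a synapomorphy uniting that clade.
C4: derived state '+' in Lineage M and Lineage Y only — synapomorphy for {Lineage M, Lineage Y}.
C5 (derived state '-') is shared by Lineage H and Lineage J — a synapomorphy uniting that clade.
C6: derived state '-' in Lineage Q only — an autapomorphy, so it tells us nothing about relationships among taxa.
Most parsimonious ingroup topology: ((((Lineage Y,Lineage M),Lineage Q),Lineage E),(Lineage H,Lineage J)).
Lineage E and Lineage M share a more recent common ancestor with each other than either does with Lineage J, so Lineage J is the least closely related of the three.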